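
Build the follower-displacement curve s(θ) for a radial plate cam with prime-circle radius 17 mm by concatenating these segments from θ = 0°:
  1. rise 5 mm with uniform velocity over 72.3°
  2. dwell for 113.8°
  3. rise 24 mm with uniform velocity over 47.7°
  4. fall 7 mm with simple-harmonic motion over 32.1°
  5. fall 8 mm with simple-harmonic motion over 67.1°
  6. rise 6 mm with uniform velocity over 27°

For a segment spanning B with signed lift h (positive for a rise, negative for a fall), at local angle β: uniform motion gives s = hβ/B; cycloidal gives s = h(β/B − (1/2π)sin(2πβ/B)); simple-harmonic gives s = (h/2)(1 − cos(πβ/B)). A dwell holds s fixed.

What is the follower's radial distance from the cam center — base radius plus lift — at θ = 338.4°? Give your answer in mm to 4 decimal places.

seg 1 [0°–72.3°] uniform, h=5: full span → s += 5 → s = 5.0000
seg 2 [72.3°–186.1°] dwell: s stays 5.0000
seg 3 [186.1°–233.8°] uniform, h=24: full span → s += 24 → s = 29.0000
seg 4 [233.8°–265.9°] simple-harmonic, h=-7: full span → s += -7 → s = 22.0000
seg 5 [265.9°–333°] simple-harmonic, h=-8: full span → s += -8 → s = 14.0000
seg 6 [333°–360°] uniform, h=6: θ=338.4° here. β=5.4, B=27. 6·5.4/27 = 1.2000 → s = 15.2000
radial distance = base radius + s = 17 + 15.2000 = 32.2000

32.2000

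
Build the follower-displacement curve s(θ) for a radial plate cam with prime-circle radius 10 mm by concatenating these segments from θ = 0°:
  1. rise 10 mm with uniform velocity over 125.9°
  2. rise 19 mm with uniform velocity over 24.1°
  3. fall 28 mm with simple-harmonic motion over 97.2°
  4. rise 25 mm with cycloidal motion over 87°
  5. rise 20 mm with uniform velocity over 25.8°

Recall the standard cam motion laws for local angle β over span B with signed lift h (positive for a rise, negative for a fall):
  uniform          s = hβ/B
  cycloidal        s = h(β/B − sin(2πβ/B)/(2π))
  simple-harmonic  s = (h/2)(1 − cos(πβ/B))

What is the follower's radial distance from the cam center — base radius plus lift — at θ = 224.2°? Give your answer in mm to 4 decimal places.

seg 1 [0°–125.9°] uniform, h=10: full span → s += 10 → s = 10.0000
seg 2 [125.9°–150°] uniform, h=19: full span → s += 19 → s = 29.0000
seg 3 [150°–247.2°] simple-harmonic, h=-28: θ=224.2° here. β=74.2, B=97.2. -28/2·(1 − cos(π·0.7634)) = -24.3066 → s = 4.6934
radial distance = base radius + s = 10 + 4.6934 = 14.6934

14.6934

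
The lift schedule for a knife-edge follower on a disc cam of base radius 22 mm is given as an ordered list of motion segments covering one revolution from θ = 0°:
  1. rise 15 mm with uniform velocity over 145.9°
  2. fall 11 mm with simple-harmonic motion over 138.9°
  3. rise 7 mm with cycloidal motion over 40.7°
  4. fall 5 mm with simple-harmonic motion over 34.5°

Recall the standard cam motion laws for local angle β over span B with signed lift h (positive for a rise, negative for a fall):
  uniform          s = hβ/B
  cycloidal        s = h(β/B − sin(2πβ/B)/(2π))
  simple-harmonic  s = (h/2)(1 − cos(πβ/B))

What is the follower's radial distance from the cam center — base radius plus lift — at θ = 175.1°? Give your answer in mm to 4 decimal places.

seg 1 [0°–145.9°] uniform, h=15: full span → s += 15 → s = 15.0000
seg 2 [145.9°–284.8°] simple-harmonic, h=-11: θ=175.1° here. β=29.2, B=138.9. -11/2·(1 − cos(π·0.2102)) = -1.1565 → s = 13.8435
radial distance = base radius + s = 22 + 13.8435 = 35.8435

35.8435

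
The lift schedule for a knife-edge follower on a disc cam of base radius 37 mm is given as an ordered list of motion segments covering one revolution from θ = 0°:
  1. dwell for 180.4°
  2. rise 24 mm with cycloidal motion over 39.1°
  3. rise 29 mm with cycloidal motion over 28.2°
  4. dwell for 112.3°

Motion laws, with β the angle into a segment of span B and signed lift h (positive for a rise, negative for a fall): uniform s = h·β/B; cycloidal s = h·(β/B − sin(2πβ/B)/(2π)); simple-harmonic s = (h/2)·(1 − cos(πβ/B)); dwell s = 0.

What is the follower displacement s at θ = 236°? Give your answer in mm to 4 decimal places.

seg 1 [0°–180.4°] dwell: s stays 0.0000
seg 2 [180.4°–219.5°] cycloidal, h=24: full span → s += 24 → s = 24.0000
seg 3 [219.5°–247.7°] cycloidal, h=29: θ=236° here. β=16.5, B=28.2. 29·(0.5851 − sin(2π·0.5851)/(2π)) = 19.3202 → s = 43.3202

43.3202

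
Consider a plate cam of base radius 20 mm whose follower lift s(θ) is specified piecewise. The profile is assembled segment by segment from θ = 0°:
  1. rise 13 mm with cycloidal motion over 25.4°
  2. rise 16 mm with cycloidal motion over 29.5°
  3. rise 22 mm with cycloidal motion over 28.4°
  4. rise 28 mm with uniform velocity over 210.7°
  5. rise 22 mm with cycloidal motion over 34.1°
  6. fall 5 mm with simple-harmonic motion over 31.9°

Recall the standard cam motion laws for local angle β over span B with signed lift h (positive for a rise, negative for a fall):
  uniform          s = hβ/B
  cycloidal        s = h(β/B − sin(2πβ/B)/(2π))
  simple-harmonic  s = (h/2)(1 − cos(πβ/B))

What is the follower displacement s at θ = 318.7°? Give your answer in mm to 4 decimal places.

seg 1 [0°–25.4°] cycloidal, h=13: full span → s += 13 → s = 13.0000
seg 2 [25.4°–54.9°] cycloidal, h=16: full span → s += 16 → s = 29.0000
seg 3 [54.9°–83.3°] cycloidal, h=22: full span → s += 22 → s = 51.0000
seg 4 [83.3°–294°] uniform, h=28: full span → s += 28 → s = 79.0000
seg 5 [294°–328.1°] cycloidal, h=22: θ=318.7° here. β=24.7, B=34.1. 22·(0.7243 − sin(2π·0.7243)/(2π)) = 19.3915 → s = 98.3915

98.3915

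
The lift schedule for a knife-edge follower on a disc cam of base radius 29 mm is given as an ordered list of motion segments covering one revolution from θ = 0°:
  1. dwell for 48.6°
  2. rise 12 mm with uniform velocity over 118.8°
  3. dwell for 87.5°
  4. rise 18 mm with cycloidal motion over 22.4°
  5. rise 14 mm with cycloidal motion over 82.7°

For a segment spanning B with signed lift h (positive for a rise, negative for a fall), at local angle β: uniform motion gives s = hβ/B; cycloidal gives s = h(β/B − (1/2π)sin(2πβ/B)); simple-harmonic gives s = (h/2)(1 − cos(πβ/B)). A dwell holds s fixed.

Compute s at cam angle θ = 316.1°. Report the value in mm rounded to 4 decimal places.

seg 1 [0°–48.6°] dwell: s stays 0.0000
seg 2 [48.6°–167.4°] uniform, h=12: full span → s += 12 → s = 12.0000
seg 3 [167.4°–254.9°] dwell: s stays 12.0000
seg 4 [254.9°–277.3°] cycloidal, h=18: full span → s += 18 → s = 30.0000
seg 5 [277.3°–360°] cycloidal, h=14: θ=316.1° here. β=38.8, B=82.7. 14·(0.4692 − sin(2π·0.4692)/(2π)) = 6.1393 → s = 36.1393

36.1393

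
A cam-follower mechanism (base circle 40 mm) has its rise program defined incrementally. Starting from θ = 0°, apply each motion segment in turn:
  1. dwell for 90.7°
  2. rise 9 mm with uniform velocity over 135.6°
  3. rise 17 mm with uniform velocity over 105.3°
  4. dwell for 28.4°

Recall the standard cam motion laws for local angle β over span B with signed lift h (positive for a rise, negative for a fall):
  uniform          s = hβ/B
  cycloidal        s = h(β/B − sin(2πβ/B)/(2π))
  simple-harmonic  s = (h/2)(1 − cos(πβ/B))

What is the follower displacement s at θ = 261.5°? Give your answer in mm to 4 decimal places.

seg 1 [0°–90.7°] dwell: s stays 0.0000
seg 2 [90.7°–226.3°] uniform, h=9: full span → s += 9 → s = 9.0000
seg 3 [226.3°–331.6°] uniform, h=17: θ=261.5° here. β=35.2, B=105.3. 17·35.2/105.3 = 5.6828 → s = 14.6828

14.6828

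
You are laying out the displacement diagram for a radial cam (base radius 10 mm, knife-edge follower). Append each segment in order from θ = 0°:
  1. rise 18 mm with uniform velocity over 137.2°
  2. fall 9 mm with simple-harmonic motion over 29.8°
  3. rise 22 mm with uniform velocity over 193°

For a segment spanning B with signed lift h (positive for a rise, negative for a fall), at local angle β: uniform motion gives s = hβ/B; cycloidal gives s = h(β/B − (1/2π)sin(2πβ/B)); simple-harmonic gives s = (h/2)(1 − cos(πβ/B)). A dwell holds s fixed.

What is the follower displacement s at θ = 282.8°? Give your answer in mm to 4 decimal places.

seg 1 [0°–137.2°] uniform, h=18: full span → s += 18 → s = 18.0000
seg 2 [137.2°–167°] simple-harmonic, h=-9: full span → s += -9 → s = 9.0000
seg 3 [167°–360°] uniform, h=22: θ=282.8° here. β=115.8, B=193. 22·115.8/193 = 13.2000 → s = 22.2000

22.2000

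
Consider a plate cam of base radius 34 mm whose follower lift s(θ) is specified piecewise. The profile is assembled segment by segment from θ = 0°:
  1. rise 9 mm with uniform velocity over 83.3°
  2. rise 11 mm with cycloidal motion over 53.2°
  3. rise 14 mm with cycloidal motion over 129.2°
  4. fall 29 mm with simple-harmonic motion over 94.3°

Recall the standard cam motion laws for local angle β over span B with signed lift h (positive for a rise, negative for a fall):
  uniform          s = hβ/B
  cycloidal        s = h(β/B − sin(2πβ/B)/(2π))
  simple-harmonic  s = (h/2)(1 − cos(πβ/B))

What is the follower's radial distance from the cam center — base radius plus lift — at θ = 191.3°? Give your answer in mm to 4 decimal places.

seg 1 [0°–83.3°] uniform, h=9: full span → s += 9 → s = 9.0000
seg 2 [83.3°–136.5°] cycloidal, h=11: full span → s += 11 → s = 20.0000
seg 3 [136.5°–265.7°] cycloidal, h=14: θ=191.3° here. β=54.8, B=129.2. 14·(0.4241 − sin(2π·0.4241)/(2π)) = 4.9159 → s = 24.9159
radial distance = base radius + s = 34 + 24.9159 = 58.9159

58.9159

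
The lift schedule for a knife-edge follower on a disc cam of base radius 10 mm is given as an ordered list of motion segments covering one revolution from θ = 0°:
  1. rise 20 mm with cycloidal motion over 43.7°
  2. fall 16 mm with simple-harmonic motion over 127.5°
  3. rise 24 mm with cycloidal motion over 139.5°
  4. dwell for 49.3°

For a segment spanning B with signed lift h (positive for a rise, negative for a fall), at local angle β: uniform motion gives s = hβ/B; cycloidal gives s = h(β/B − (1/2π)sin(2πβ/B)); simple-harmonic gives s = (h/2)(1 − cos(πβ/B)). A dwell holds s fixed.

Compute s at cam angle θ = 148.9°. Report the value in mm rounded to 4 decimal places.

seg 1 [0°–43.7°] cycloidal, h=20: full span → s += 20 → s = 20.0000
seg 2 [43.7°–171.2°] simple-harmonic, h=-16: θ=148.9° here. β=105.2, B=127.5. -16/2·(1 − cos(π·0.8251)) = -14.8224 → s = 5.1776

5.1776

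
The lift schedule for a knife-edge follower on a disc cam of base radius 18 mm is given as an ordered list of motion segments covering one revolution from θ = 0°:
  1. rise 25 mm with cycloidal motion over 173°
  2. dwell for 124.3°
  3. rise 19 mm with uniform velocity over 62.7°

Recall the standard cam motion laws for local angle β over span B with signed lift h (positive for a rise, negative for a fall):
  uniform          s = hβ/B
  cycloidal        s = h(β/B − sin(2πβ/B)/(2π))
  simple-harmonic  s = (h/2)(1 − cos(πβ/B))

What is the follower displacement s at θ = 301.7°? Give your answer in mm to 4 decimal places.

seg 1 [0°–173°] cycloidal, h=25: full span → s += 25 → s = 25.0000
seg 2 [173°–297.3°] dwell: s stays 25.0000
seg 3 [297.3°–360°] uniform, h=19: θ=301.7° here. β=4.4, B=62.7. 19·4.4/62.7 = 1.3333 → s = 26.3333

26.3333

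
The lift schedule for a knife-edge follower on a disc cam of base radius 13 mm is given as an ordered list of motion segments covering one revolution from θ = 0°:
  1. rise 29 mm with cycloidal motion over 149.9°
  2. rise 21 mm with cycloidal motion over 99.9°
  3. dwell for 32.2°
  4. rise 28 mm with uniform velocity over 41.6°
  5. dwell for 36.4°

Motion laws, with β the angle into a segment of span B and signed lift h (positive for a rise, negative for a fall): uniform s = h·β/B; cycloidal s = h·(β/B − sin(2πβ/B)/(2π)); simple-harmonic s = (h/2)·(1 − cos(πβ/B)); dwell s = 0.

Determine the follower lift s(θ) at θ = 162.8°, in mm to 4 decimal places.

seg 1 [0°–149.9°] cycloidal, h=29: full span → s += 29 → s = 29.0000
seg 2 [149.9°–249.8°] cycloidal, h=21: θ=162.8° here. β=12.9, B=99.9. 21·(0.1291 − sin(2π·0.1291)/(2π)) = 0.2879 → s = 29.2879

29.2879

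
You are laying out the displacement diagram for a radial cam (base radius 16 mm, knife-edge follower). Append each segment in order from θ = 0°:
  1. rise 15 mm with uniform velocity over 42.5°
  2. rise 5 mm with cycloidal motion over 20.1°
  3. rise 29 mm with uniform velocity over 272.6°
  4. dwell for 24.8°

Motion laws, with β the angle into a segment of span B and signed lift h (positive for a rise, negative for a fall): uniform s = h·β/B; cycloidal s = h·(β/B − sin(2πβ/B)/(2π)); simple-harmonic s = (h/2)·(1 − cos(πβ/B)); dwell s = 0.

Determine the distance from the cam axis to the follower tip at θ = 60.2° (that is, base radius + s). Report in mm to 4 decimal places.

seg 1 [0°–42.5°] uniform, h=15: full span → s += 15 → s = 15.0000
seg 2 [42.5°–62.6°] cycloidal, h=5: θ=60.2° here. β=17.7, B=20.1. 5·(0.8806 − sin(2π·0.8806)/(2π)) = 4.9456 → s = 19.9456
radial distance = base radius + s = 16 + 19.9456 = 35.9456

35.9456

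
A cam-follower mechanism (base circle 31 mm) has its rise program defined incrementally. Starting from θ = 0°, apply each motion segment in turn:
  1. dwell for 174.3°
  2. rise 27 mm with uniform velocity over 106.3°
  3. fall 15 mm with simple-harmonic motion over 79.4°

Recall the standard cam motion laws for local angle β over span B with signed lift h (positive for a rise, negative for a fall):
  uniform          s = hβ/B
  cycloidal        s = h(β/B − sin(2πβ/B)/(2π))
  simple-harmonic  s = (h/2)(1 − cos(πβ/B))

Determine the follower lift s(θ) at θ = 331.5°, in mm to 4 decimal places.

seg 1 [0°–174.3°] dwell: s stays 0.0000
seg 2 [174.3°–280.6°] uniform, h=27: full span → s += 27 → s = 27.0000
seg 3 [280.6°–360°] simple-harmonic, h=-15: θ=331.5° here. β=50.9, B=79.4. -15/2·(1 − cos(π·0.6411)) = -10.7159 → s = 16.2841

16.2841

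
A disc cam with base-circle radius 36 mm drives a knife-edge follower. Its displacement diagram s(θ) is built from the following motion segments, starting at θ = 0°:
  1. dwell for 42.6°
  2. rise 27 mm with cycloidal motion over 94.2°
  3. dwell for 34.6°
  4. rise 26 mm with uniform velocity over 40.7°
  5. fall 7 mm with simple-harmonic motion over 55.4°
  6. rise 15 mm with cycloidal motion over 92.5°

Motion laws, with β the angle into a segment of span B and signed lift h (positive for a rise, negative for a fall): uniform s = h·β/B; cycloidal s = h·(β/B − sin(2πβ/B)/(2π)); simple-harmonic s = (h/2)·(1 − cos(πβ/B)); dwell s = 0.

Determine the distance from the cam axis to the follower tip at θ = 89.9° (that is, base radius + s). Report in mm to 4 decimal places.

seg 1 [0°–42.6°] dwell: s stays 0.0000
seg 2 [42.6°–136.8°] cycloidal, h=27: θ=89.9° here. β=47.3, B=94.2. 27·(0.5021 − sin(2π·0.5021)/(2π)) = 13.6146 → s = 13.6146
radial distance = base radius + s = 36 + 13.6146 = 49.6146

49.6146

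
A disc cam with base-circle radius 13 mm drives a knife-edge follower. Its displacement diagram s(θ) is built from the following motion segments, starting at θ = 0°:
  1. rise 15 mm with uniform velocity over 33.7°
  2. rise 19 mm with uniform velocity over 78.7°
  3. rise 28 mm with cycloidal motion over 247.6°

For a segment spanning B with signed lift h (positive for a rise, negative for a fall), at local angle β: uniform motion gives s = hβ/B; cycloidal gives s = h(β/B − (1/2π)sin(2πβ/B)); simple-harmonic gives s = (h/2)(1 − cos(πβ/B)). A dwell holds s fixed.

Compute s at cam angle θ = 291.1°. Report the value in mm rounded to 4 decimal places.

seg 1 [0°–33.7°] uniform, h=15: full span → s += 15 → s = 15.0000
seg 2 [33.7°–112.4°] uniform, h=19: full span → s += 19 → s = 34.0000
seg 3 [112.4°–360°] cycloidal, h=28: θ=291.1° here. β=178.7, B=247.6. 28·(0.7217 − sin(2π·0.7217)/(2π)) = 24.5946 → s = 58.5946

58.5946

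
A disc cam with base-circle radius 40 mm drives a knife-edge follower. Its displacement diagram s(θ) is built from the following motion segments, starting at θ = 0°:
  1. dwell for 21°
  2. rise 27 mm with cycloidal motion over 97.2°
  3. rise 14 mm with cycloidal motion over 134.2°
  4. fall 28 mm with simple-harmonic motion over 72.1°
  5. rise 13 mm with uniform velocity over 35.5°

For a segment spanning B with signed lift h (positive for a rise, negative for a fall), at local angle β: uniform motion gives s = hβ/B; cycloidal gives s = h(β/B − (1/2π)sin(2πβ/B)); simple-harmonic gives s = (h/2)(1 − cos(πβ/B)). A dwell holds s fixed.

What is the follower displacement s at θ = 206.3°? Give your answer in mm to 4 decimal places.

seg 1 [0°–21°] dwell: s stays 0.0000
seg 2 [21°–118.2°] cycloidal, h=27: full span → s += 27 → s = 27.0000
seg 3 [118.2°–252.4°] cycloidal, h=14: θ=206.3° here. β=88.1, B=134.2. 14·(0.6565 − sin(2π·0.6565)/(2π)) = 11.0452 → s = 38.0452

38.0452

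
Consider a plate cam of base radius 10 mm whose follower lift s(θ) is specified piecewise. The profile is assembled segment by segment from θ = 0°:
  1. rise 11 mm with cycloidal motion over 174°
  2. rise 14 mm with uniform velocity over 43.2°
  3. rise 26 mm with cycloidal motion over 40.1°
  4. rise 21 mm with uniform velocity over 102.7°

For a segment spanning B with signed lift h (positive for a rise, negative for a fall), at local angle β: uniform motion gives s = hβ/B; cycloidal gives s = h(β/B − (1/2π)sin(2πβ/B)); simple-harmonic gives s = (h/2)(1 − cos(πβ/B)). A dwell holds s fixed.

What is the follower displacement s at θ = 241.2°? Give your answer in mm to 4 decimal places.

seg 1 [0°–174°] cycloidal, h=11: full span → s += 11 → s = 11.0000
seg 2 [174°–217.2°] uniform, h=14: full span → s += 14 → s = 25.0000
seg 3 [217.2°–257.3°] cycloidal, h=26: θ=241.2° here. β=24, B=40.1. 26·(0.5985 − sin(2π·0.5985)/(2π)) = 17.9618 → s = 42.9618

42.9618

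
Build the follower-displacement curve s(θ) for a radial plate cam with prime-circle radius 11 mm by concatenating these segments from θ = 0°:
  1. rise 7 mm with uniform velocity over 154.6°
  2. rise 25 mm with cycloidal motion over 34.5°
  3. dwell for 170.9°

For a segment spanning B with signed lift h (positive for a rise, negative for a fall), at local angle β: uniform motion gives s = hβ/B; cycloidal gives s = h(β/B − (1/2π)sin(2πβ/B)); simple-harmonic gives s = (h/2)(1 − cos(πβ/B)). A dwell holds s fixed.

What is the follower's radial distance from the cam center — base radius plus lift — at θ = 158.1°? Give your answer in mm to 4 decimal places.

seg 1 [0°–154.6°] uniform, h=7: full span → s += 7 → s = 7.0000
seg 2 [154.6°–189.1°] cycloidal, h=25: θ=158.1° here. β=3.5, B=34.5. 25·(0.1014 − sin(2π·0.1014)/(2π)) = 0.1683 → s = 7.1683
radial distance = base radius + s = 11 + 7.1683 = 18.1683

18.1683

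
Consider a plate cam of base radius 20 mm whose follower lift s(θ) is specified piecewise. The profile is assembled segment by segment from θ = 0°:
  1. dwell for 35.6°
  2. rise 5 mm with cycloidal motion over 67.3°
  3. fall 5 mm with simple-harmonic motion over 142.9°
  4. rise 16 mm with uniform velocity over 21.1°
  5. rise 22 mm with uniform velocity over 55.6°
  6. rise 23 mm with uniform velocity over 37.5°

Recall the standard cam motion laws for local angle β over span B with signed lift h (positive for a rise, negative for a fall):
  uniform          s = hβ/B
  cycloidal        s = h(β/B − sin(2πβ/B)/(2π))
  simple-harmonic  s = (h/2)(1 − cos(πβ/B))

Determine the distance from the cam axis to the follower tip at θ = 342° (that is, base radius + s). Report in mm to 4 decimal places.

seg 1 [0°–35.6°] dwell: s stays 0.0000
seg 2 [35.6°–102.9°] cycloidal, h=5: full span → s += 5 → s = 5.0000
seg 3 [102.9°–245.8°] simple-harmonic, h=-5: full span → s += -5 → s = 0.0000
seg 4 [245.8°–266.9°] uniform, h=16: full span → s += 16 → s = 16.0000
seg 5 [266.9°–322.5°] uniform, h=22: full span → s += 22 → s = 38.0000
seg 6 [322.5°–360°] uniform, h=23: θ=342° here. β=19.5, B=37.5. 23·19.5/37.5 = 11.9600 → s = 49.9600
radial distance = base radius + s = 20 + 49.9600 = 69.9600

69.9600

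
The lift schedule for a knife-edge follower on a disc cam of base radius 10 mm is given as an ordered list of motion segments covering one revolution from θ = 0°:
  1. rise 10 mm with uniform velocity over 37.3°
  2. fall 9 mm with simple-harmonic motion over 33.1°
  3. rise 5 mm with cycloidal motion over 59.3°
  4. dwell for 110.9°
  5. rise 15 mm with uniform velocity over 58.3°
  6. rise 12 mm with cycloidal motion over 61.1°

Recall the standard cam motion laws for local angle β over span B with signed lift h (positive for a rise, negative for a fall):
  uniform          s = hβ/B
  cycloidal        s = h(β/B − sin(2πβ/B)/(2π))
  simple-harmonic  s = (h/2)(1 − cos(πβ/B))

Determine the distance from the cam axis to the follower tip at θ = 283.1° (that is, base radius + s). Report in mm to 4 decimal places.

seg 1 [0°–37.3°] uniform, h=10: full span → s += 10 → s = 10.0000
seg 2 [37.3°–70.4°] simple-harmonic, h=-9: full span → s += -9 → s = 1.0000
seg 3 [70.4°–129.7°] cycloidal, h=5: full span → s += 5 → s = 6.0000
seg 4 [129.7°–240.6°] dwell: s stays 6.0000
seg 5 [240.6°–298.9°] uniform, h=15: θ=283.1° here. β=42.5, B=58.3. 15·42.5/58.3 = 10.9348 → s = 16.9348
radial distance = base radius + s = 10 + 16.9348 = 26.9348

26.9348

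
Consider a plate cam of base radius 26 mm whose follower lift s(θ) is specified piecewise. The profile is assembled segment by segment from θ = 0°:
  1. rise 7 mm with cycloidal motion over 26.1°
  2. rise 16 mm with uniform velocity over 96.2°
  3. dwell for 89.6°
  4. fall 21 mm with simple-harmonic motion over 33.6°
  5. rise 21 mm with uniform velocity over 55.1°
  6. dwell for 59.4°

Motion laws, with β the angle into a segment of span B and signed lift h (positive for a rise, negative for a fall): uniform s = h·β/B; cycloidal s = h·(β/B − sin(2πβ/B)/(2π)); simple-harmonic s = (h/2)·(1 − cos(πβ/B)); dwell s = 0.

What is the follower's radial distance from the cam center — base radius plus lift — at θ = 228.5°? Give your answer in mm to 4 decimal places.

seg 1 [0°–26.1°] cycloidal, h=7: full span → s += 7 → s = 7.0000
seg 2 [26.1°–122.3°] uniform, h=16: full span → s += 16 → s = 23.0000
seg 3 [122.3°–211.9°] dwell: s stays 23.0000
seg 4 [211.9°–245.5°] simple-harmonic, h=-21: θ=228.5° here. β=16.6, B=33.6. -21/2·(1 − cos(π·0.4940)) = -10.3037 → s = 12.6963
radial distance = base radius + s = 26 + 12.6963 = 38.6963

38.6963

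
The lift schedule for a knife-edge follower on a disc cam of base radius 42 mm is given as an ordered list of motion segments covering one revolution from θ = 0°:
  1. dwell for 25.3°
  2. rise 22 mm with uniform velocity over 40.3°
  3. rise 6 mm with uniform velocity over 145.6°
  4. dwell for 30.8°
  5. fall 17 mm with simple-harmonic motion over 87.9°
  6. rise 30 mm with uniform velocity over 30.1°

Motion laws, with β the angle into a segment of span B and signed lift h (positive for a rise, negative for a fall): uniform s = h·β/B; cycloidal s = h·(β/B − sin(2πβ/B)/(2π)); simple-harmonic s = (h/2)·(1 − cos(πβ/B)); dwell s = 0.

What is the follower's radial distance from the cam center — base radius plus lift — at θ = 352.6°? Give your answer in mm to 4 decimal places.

seg 1 [0°–25.3°] dwell: s stays 0.0000
seg 2 [25.3°–65.6°] uniform, h=22: full span → s += 22 → s = 22.0000
seg 3 [65.6°–211.2°] uniform, h=6: full span → s += 6 → s = 28.0000
seg 4 [211.2°–242°] dwell: s stays 28.0000
seg 5 [242°–329.9°] simple-harmonic, h=-17: full span → s += -17 → s = 11.0000
seg 6 [329.9°–360°] uniform, h=30: θ=352.6° here. β=22.7, B=30.1. 30·22.7/30.1 = 22.6246 → s = 33.6246
radial distance = base radius + s = 42 + 33.6246 = 75.6246

75.6246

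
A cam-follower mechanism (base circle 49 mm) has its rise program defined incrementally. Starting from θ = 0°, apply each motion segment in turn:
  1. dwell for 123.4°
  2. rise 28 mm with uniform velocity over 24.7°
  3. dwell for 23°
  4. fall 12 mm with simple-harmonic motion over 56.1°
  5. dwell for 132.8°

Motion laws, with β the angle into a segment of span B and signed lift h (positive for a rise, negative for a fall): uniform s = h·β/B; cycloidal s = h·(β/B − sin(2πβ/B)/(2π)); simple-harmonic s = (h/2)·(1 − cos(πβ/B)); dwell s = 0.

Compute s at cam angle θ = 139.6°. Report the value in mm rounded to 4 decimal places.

seg 1 [0°–123.4°] dwell: s stays 0.0000
seg 2 [123.4°–148.1°] uniform, h=28: θ=139.6° here. β=16.2, B=24.7. 28·16.2/24.7 = 18.3644 → s = 18.3644

18.3644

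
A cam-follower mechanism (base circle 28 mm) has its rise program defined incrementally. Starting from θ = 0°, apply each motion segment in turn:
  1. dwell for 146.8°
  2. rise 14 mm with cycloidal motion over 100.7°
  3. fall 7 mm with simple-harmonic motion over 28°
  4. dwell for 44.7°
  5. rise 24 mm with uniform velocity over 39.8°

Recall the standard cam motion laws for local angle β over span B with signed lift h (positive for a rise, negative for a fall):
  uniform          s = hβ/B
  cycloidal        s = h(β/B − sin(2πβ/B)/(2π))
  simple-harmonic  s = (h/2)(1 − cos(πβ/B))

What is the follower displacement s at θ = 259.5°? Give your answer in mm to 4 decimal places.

seg 1 [0°–146.8°] dwell: s stays 0.0000
seg 2 [146.8°–247.5°] cycloidal, h=14: full span → s += 14 → s = 14.0000
seg 3 [247.5°–275.5°] simple-harmonic, h=-7: θ=259.5° here. β=12, B=28. -7/2·(1 − cos(π·0.4286)) = -2.7212 → s = 11.2788

11.2788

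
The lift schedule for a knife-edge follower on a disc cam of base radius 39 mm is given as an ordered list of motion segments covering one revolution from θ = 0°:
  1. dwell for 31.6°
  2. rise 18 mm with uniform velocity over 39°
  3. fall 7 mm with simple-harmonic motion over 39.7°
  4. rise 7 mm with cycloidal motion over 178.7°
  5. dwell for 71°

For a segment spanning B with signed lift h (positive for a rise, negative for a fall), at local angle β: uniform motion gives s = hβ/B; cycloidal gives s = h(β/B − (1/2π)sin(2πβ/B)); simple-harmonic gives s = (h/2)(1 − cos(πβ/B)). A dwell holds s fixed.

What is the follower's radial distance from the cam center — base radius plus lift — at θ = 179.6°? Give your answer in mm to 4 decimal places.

seg 1 [0°–31.6°] dwell: s stays 0.0000
seg 2 [31.6°–70.6°] uniform, h=18: full span → s += 18 → s = 18.0000
seg 3 [70.6°–110.3°] simple-harmonic, h=-7: full span → s += -7 → s = 11.0000
seg 4 [110.3°–289°] cycloidal, h=7: θ=179.6° here. β=69.3, B=178.7. 7·(0.3878 − sin(2π·0.3878)/(2π)) = 1.9927 → s = 12.9927
radial distance = base radius + s = 39 + 12.9927 = 51.9927

51.9927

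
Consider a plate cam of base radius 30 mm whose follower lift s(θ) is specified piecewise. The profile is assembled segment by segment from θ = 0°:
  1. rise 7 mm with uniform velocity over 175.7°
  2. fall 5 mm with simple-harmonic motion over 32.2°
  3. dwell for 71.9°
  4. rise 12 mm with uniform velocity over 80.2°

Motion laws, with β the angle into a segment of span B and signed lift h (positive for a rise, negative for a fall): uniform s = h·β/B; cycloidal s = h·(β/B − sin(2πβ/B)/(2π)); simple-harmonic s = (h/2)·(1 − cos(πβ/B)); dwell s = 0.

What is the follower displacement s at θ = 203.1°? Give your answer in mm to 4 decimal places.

seg 1 [0°–175.7°] uniform, h=7: full span → s += 7 → s = 7.0000
seg 2 [175.7°–207.9°] simple-harmonic, h=-5: θ=203.1° here. β=27.4, B=32.2. -5/2·(1 − cos(π·0.8509)) = -4.7308 → s = 2.2692

2.2692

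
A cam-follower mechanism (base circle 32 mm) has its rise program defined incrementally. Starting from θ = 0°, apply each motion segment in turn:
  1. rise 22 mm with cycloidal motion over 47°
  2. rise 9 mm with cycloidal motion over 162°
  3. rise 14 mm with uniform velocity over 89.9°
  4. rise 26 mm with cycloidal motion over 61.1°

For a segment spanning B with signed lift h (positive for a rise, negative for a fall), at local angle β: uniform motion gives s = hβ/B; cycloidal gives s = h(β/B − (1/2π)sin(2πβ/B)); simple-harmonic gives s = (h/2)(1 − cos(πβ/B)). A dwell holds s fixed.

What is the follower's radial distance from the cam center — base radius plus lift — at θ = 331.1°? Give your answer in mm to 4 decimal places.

seg 1 [0°–47°] cycloidal, h=22: full span → s += 22 → s = 22.0000
seg 2 [47°–209°] cycloidal, h=9: full span → s += 9 → s = 31.0000
seg 3 [209°–298.9°] uniform, h=14: full span → s += 14 → s = 45.0000
seg 4 [298.9°–360°] cycloidal, h=26: θ=331.1° here. β=32.2, B=61.1. 26·(0.5270 − sin(2π·0.5270)/(2π)) = 14.4009 → s = 59.4009
radial distance = base radius + s = 32 + 59.4009 = 91.4009

91.4009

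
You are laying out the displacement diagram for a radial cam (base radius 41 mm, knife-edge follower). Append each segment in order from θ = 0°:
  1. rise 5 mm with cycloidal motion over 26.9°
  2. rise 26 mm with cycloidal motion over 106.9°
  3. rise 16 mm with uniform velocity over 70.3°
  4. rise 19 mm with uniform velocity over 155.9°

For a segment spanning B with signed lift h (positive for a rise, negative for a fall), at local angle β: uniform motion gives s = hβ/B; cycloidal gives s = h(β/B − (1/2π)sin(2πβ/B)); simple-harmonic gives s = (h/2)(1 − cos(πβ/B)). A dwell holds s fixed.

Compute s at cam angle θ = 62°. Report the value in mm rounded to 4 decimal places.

seg 1 [0°–26.9°] cycloidal, h=5: full span → s += 5 → s = 5.0000
seg 2 [26.9°–133.8°] cycloidal, h=26: θ=62° here. β=35.1, B=106.9. 26·(0.3283 − sin(2π·0.3283)/(2π)) = 4.8902 → s = 9.8902

9.8902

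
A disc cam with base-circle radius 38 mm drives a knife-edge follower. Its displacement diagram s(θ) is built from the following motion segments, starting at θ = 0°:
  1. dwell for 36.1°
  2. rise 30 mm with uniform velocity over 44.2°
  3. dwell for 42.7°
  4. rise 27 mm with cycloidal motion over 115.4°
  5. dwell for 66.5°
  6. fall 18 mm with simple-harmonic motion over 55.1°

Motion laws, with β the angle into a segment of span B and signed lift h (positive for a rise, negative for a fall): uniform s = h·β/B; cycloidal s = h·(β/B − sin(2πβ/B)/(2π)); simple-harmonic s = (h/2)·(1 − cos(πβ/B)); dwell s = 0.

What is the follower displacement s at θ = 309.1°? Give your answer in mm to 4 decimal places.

seg 1 [0°–36.1°] dwell: s stays 0.0000
seg 2 [36.1°–80.3°] uniform, h=30: full span → s += 30 → s = 30.0000
seg 3 [80.3°–123°] dwell: s stays 30.0000
seg 4 [123°–238.4°] cycloidal, h=27: full span → s += 27 → s = 57.0000
seg 5 [238.4°–304.9°] dwell: s stays 57.0000
seg 6 [304.9°–360°] simple-harmonic, h=-18: θ=309.1° here. β=4.2, B=55.1. -18/2·(1 − cos(π·0.0762)) = -0.2568 → s = 56.7432

56.7432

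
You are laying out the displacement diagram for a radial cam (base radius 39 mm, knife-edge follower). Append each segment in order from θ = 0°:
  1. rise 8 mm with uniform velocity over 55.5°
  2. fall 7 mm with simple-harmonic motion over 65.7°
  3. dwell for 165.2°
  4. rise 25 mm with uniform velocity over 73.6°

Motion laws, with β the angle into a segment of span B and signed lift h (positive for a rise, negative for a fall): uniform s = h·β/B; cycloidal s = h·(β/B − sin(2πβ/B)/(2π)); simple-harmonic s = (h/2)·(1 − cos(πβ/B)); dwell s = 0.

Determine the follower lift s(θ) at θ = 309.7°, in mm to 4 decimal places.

seg 1 [0°–55.5°] uniform, h=8: full span → s += 8 → s = 8.0000
seg 2 [55.5°–121.2°] simple-harmonic, h=-7: full span → s += -7 → s = 1.0000
seg 3 [121.2°–286.4°] dwell: s stays 1.0000
seg 4 [286.4°–360°] uniform, h=25: θ=309.7° here. β=23.3, B=73.6. 25·23.3/73.6 = 7.9144 → s = 8.9144

8.9144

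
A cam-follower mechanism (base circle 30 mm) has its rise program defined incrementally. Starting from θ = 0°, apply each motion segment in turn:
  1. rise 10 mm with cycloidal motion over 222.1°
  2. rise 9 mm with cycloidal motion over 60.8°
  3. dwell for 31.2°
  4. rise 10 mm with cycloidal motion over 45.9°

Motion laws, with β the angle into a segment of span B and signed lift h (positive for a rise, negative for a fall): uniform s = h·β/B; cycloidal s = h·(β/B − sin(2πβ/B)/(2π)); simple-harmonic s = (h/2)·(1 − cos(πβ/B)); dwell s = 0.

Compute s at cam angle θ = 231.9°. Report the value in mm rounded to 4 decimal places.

seg 1 [0°–222.1°] cycloidal, h=10: full span → s += 10 → s = 10.0000
seg 2 [222.1°–282.9°] cycloidal, h=9: θ=231.9° here. β=9.8, B=60.8. 9·(0.1612 − sin(2π·0.1612)/(2π)) = 0.2356 → s = 10.2356

10.2356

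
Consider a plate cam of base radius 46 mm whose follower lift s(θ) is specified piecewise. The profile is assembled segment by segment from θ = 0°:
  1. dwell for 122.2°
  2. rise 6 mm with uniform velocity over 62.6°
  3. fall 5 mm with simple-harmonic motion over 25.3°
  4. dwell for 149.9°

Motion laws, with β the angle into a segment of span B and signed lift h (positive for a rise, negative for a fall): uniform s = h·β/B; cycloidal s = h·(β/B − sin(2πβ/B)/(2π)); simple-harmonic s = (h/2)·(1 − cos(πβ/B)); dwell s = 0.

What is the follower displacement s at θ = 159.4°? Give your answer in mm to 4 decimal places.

seg 1 [0°–122.2°] dwell: s stays 0.0000
seg 2 [122.2°–184.8°] uniform, h=6: θ=159.4° here. β=37.2, B=62.6. 6·37.2/62.6 = 3.5655 → s = 3.5655

3.5655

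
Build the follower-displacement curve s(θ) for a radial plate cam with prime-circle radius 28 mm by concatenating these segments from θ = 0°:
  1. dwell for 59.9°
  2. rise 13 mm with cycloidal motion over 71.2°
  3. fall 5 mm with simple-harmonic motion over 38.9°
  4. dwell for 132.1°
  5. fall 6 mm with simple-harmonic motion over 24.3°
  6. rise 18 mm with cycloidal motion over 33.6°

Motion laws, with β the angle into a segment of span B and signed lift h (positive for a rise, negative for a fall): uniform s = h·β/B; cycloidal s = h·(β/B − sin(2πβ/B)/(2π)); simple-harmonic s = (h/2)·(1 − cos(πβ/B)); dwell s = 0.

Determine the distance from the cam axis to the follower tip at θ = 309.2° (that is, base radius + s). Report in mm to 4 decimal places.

seg 1 [0°–59.9°] dwell: s stays 0.0000
seg 2 [59.9°–131.1°] cycloidal, h=13: full span → s += 13 → s = 13.0000
seg 3 [131.1°–170°] simple-harmonic, h=-5: full span → s += -5 → s = 8.0000
seg 4 [170°–302.1°] dwell: s stays 8.0000
seg 5 [302.1°–326.4°] simple-harmonic, h=-6: θ=309.2° here. β=7.1, B=24.3. -6/2·(1 − cos(π·0.2922)) = -1.1776 → s = 6.8224
radial distance = base radius + s = 28 + 6.8224 = 34.8224

34.8224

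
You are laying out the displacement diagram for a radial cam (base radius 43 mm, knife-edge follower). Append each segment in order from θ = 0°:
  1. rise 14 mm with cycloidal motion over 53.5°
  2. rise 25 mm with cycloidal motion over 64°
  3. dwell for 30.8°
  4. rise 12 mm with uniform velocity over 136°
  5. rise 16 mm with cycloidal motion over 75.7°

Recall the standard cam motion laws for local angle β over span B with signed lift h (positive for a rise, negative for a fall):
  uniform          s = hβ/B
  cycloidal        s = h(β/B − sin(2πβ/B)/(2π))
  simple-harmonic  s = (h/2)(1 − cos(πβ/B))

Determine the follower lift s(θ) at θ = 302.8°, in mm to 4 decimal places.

seg 1 [0°–53.5°] cycloidal, h=14: full span → s += 14 → s = 14.0000
seg 2 [53.5°–117.5°] cycloidal, h=25: full span → s += 25 → s = 39.0000
seg 3 [117.5°–148.3°] dwell: s stays 39.0000
seg 4 [148.3°–284.3°] uniform, h=12: full span → s += 12 → s = 51.0000
seg 5 [284.3°–360°] cycloidal, h=16: θ=302.8° here. β=18.5, B=75.7. 16·(0.2444 − sin(2π·0.2444)/(2π)) = 1.3653 → s = 52.3653

52.3653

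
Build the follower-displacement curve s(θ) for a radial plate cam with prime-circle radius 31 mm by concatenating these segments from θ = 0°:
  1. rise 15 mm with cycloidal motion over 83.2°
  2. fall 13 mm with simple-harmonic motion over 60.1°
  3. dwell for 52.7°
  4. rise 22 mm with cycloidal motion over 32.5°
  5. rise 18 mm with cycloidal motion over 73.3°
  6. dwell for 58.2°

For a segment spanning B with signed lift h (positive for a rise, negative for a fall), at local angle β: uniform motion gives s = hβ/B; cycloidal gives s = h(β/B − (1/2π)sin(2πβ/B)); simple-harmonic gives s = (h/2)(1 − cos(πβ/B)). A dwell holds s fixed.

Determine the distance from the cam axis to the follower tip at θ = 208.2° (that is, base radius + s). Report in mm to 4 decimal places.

seg 1 [0°–83.2°] cycloidal, h=15: full span → s += 15 → s = 15.0000
seg 2 [83.2°–143.3°] simple-harmonic, h=-13: full span → s += -13 → s = 2.0000
seg 3 [143.3°–196°] dwell: s stays 2.0000
seg 4 [196°–228.5°] cycloidal, h=22: θ=208.2° here. β=12.2, B=32.5. 22·(0.3754 − sin(2π·0.3754)/(2π)) = 5.7886 → s = 7.7886
radial distance = base radius + s = 31 + 7.7886 = 38.7886

38.7886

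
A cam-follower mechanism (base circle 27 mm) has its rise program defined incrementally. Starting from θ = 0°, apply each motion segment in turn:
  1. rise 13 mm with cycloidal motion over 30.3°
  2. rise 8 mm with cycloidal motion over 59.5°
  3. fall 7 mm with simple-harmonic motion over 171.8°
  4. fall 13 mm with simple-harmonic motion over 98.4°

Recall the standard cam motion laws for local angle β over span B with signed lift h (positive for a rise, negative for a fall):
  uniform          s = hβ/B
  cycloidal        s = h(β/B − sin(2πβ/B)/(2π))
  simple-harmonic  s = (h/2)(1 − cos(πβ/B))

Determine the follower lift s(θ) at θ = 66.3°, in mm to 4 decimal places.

seg 1 [0°–30.3°] cycloidal, h=13: full span → s += 13 → s = 13.0000
seg 2 [30.3°–89.8°] cycloidal, h=8: θ=66.3° here. β=36, B=59.5. 8·(0.6050 − sin(2π·0.6050)/(2π)) = 5.6210 → s = 18.6210

18.6210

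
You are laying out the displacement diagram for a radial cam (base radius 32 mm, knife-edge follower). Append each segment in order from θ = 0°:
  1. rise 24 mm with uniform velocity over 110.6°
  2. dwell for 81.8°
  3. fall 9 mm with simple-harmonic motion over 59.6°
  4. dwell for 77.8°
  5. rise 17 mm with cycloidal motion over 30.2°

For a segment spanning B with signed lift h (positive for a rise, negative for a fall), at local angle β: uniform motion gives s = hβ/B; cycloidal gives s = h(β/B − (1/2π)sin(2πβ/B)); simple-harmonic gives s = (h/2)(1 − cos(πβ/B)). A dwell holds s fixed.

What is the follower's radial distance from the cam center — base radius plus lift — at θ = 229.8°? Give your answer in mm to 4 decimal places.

seg 1 [0°–110.6°] uniform, h=24: full span → s += 24 → s = 24.0000
seg 2 [110.6°–192.4°] dwell: s stays 24.0000
seg 3 [192.4°–252°] simple-harmonic, h=-9: θ=229.8° here. β=37.4, B=59.6. -9/2·(1 − cos(π·0.6275)) = -6.2549 → s = 17.7451
radial distance = base radius + s = 32 + 17.7451 = 49.7451

49.7451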